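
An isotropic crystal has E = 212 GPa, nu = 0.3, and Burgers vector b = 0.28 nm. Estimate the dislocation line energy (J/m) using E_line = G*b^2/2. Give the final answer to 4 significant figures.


Step 1: G = E / (2*(1+nu))
G = 212 / (2*(1+0.3)) = 81.5385 GPa = 8.15385e+10 Pa
Step 2: E_line = G*b^2/2
b = 0.28 nm = 2.8e-10 m
E_line = 0.5 * 8.15385e+10 * (2.8e-10)^2 = 3.196e-09 J/m


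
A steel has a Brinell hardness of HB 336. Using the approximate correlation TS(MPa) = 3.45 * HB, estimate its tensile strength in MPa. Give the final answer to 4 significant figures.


TS (MPa) = 3.45 * HB
TS = 3.45 * 336
TS = 1159 MPa


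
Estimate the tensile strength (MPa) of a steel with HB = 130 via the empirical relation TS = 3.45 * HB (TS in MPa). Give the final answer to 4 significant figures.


TS (MPa) = 3.45 * HB
TS = 3.45 * 130
TS = 448.5 MPa


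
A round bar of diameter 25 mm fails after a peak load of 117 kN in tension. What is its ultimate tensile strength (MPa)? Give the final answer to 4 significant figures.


A0 = pi*(d/2)^2 = pi*(25/2)^2 = 490.874 mm^2
UTS = F_max / A0 = 117*1000 / 490.874
UTS = 238.4 MPa


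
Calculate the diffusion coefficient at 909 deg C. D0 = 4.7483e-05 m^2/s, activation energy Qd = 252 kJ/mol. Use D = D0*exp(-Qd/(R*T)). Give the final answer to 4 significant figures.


D = D0 * exp(-Qd / (R*T))
T = 1182.15 K
D = 4.7483e-05 * exp(-252e3 / (8.314 * 1182.15))
D = 3.477e-16 m^2/s


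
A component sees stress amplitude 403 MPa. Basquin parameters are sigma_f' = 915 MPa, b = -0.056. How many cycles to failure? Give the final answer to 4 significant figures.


sigma_a = sigma_f' * (2*Nf)^b
2*Nf = (sigma_a / sigma_f')^(1/b)
2*Nf = (403 / 915)^(1/-0.056)
2*Nf = 2.28673e+06
Nf = 1.143e+06 cycles


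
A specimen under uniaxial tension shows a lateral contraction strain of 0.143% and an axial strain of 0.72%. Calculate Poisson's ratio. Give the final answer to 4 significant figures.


nu = -epsilon_lat / epsilon_axial
Lateral strain is contraction (negative), so using magnitudes:
nu = 0.143 / 0.72
nu = 0.1986


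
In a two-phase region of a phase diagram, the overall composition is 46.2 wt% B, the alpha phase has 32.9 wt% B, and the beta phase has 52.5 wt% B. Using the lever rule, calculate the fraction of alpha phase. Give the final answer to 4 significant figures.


f_alpha = (C_beta - C0) / (C_beta - C_alpha)
f_alpha = (52.5 - 46.2) / (52.5 - 32.9)
f_alpha = 0.3214


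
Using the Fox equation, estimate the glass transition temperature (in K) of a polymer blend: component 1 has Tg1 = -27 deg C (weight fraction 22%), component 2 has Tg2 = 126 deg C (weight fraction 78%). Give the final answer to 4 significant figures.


1/Tg = w1/Tg1 + w2/Tg2 (in Kelvin)
Tg1 = 246.15 K, Tg2 = 399.15 K
1/Tg = 0.22/246.15 + 0.78/399.15
Tg = 351.1 K


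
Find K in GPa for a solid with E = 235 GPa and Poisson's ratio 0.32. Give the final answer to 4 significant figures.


K = E / (3*(1-2*nu))
K = 235 / (3*(1-2*0.32))
K = 217.6 GPa


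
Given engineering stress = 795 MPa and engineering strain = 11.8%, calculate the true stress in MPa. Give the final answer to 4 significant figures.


sigma_true = sigma_eng * (1 + epsilon_eng)
sigma_true = 795 * (1 + 0.118)
sigma_true = 888.8 MPa


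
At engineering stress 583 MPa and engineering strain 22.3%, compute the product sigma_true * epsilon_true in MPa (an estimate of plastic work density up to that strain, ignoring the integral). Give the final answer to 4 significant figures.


sigma_true = sigma_eng * (1 + epsilon_eng)
sigma_true = 583 * (1 + 0.223) = 713.009 MPa
epsilon_true = ln(1 + epsilon_eng)
epsilon_true = ln(1 + 0.223) = 0.201307
sigma_true * epsilon_true = 713.009 * 0.201307 = 143.5 MPa


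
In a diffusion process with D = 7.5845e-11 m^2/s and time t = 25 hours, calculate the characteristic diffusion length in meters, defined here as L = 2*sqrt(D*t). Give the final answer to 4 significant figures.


t = 25 hr = 90000 s
Diffusion length = 2*sqrt(D*t)
= 2*sqrt(7.5845e-11 * 90000)
= 5.225e-03 m


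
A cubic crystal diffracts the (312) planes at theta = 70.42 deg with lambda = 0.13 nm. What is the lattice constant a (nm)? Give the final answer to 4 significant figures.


d = lambda / (2*sin(theta))
d = 0.13 / (2*sin(70.42 deg))
d = 0.0689893 nm
a = d * sqrt(h^2+k^2+l^2) = 0.0689893 * sqrt(14)
a = 0.2581 nm


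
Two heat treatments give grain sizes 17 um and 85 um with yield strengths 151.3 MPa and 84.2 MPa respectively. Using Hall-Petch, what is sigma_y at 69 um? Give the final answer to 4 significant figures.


sigma_y = sigma0 + k / sqrt(d)
1/sqrt(d1) = 1/sqrt(1.7e-05) = 242.536;  1/sqrt(d2) = 108.465
k = (sigma1 - sigma2) / (1/sqrt(d1) - 1/sqrt(d2)) = (151.3 - 84.2) / (242.536 - 108.465) = 0.500483 MPa*m^0.5
sigma0 = sigma1 - k/sqrt(d1) = 151.3 - 0.500483*242.536 = 29.915 MPa
sigma_y(d3) = 29.915 + 0.500483 / sqrt(6.9e-05) = 90.17 MPa


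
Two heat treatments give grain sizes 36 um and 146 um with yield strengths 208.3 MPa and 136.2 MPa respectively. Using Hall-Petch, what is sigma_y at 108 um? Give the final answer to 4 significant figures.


sigma_y = sigma0 + k / sqrt(d)
1/sqrt(d1) = 1/sqrt(3.6e-05) = 166.667;  1/sqrt(d2) = 82.7606
k = (sigma1 - sigma2) / (1/sqrt(d1) - 1/sqrt(d2)) = (208.3 - 136.2) / (166.667 - 82.7606) = 0.859294 MPa*m^0.5
sigma0 = sigma1 - k/sqrt(d1) = 208.3 - 0.859294*166.667 = 65.0843 MPa
sigma_y(d3) = 65.0843 + 0.859294 / sqrt(1.08e-04) = 147.8 MPa


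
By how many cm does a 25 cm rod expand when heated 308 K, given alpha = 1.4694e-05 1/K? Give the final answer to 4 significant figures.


dL = L0 * alpha * dT
dL = 25 * 1.4694e-05 * 308
dL = 0.1131 cm


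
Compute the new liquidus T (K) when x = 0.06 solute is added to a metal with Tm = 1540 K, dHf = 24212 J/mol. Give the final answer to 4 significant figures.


dT = R*Tm^2*x / dHf
dT = 8.314 * 1540^2 * 0.06 / 24212
dT = 48.8621 K
T_new = 1540 - 48.8621 = 1491 K


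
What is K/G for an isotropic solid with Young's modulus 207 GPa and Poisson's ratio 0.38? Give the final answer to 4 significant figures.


G = E / (2*(1+nu))
G = 207 / (2*(1+0.38)) = 75 GPa
K = E / (3*(1-2*nu))
K = 207 / (3*(1-2*0.38)) = 287.5 GPa
K/G = 287.5 / 75 = 3.833


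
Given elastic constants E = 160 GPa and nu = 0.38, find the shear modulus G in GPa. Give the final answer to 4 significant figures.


G = E / (2*(1+nu))
G = 160 / (2*(1+0.38))
G = 57.97 GPa


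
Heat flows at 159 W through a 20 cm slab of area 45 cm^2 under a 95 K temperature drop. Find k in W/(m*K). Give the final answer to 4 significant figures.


k = Q*L / (A*dT)
L = 0.2 m, A = 4.5e-03 m^2
k = 159 * 0.2 / (4.5e-03 * 95)
k = 74.39 W/(m*K)


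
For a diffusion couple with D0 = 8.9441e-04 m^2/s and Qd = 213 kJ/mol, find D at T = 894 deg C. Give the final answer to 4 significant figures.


D = D0 * exp(-Qd / (R*T))
T = 1167.15 K
D = 8.9441e-04 * exp(-213e3 / (8.314 * 1167.15))
D = 2.622e-13 m^2/s


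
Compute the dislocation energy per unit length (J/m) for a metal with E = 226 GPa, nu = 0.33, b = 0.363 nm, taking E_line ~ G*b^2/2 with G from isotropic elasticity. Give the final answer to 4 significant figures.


Step 1: G = E / (2*(1+nu))
G = 226 / (2*(1+0.33)) = 84.9624 GPa = 8.49624e+10 Pa
Step 2: E_line = G*b^2/2
b = 0.363 nm = 3.63e-10 m
E_line = 0.5 * 8.49624e+10 * (3.63e-10)^2 = 5.598e-09 J/m


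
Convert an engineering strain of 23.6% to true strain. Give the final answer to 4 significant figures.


epsilon_true = ln(1 + epsilon_eng)
epsilon_true = ln(1 + 0.236)
epsilon_true = 0.2119


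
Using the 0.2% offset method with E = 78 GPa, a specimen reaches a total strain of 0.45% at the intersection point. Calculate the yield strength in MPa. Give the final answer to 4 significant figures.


Offset strain = 0.002
Elastic strain at yield = total_strain - offset = 4.5e-03 - 0.002 = 2.5e-03
sigma_y = E * elastic_strain = 78000 * 2.5e-03
sigma_y = 195 MPa


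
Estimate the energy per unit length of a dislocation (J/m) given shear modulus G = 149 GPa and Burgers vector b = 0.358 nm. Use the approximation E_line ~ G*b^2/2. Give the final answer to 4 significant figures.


E = G*b^2/2
b = 0.358 nm = 3.58e-10 m
G = 149 GPa = 1.49e+11 Pa
E = 0.5 * 1.49e+11 * (3.58e-10)^2
E = 9.548e-09 J/m


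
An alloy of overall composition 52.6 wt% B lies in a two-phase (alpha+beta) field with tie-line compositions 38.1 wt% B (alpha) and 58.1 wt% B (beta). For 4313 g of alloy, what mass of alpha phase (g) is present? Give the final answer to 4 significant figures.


f_alpha = (C_beta - C0) / (C_beta - C_alpha)
f_alpha = (58.1 - 52.6) / (58.1 - 38.1) = 0.275
m_alpha = f_alpha * m_total = 0.275 * 4313 = 1186 g


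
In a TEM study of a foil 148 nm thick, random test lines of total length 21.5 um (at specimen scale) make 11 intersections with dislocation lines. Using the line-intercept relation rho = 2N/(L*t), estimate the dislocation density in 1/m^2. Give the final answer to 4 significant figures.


rho = 2N / (L * t)
L = 21.5 um = 2.15e-05 m, t = 148 nm = 1.48e-07 m
rho = 2 * 11 / (2.15e-05 * 1.48e-07)
rho = 6.914e+12 1/m^2


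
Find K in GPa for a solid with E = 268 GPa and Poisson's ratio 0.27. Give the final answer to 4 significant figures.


K = E / (3*(1-2*nu))
K = 268 / (3*(1-2*0.27))
K = 194.2 GPa


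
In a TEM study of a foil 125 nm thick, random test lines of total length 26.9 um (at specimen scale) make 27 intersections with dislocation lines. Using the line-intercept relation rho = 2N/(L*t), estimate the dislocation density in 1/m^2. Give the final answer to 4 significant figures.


rho = 2N / (L * t)
L = 26.9 um = 2.69e-05 m, t = 125 nm = 1.25e-07 m
rho = 2 * 27 / (2.69e-05 * 1.25e-07)
rho = 1.606e+13 1/m^2


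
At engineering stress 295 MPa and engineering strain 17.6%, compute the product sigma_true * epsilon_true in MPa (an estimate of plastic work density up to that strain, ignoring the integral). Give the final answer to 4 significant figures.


sigma_true = sigma_eng * (1 + epsilon_eng)
sigma_true = 295 * (1 + 0.176) = 346.92 MPa
epsilon_true = ln(1 + epsilon_eng)
epsilon_true = ln(1 + 0.176) = 0.162119
sigma_true * epsilon_true = 346.92 * 0.162119 = 56.24 MPa


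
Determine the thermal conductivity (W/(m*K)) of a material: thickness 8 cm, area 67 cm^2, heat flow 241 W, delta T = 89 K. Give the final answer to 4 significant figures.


k = Q*L / (A*dT)
L = 0.08 m, A = 6.7e-03 m^2
k = 241 * 0.08 / (6.7e-03 * 89)
k = 32.33 W/(m*K)


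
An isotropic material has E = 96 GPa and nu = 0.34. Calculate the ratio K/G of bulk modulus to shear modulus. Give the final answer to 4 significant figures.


G = E / (2*(1+nu))
G = 96 / (2*(1+0.34)) = 35.8209 GPa
K = E / (3*(1-2*nu))
K = 96 / (3*(1-2*0.34)) = 100 GPa
K/G = 100 / 35.8209 = 2.792


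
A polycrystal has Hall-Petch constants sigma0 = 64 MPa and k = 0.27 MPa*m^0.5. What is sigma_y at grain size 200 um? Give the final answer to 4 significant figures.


sigma_y = sigma0 + k / sqrt(d)
d = 200 um = 2e-04 m
sigma_y = 64 + 0.27 / sqrt(2e-04)
sigma_y = 83.09 MPa


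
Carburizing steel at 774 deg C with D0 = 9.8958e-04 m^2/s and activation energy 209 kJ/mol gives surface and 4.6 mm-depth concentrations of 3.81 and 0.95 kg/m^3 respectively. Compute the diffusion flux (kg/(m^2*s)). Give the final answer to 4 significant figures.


Step 1: D = D0 * exp(-Qd/(R*T))
T = 774 + 273.15 = 1047.15 K
D = 9.8958e-04 * exp(-209e3 / (8.314 * 1047.15)) = 3.7119e-14 m^2/s
Step 2: J = D * (C1 - C2) / dx
J = 3.7119e-14 * (3.81 - 0.95) / 4.6e-03
J = 2.308e-11 kg/(m^2*s)


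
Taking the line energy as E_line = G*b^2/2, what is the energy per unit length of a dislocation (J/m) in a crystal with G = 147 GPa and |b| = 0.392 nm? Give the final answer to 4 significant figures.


E = G*b^2/2
b = 0.392 nm = 3.92e-10 m
G = 147 GPa = 1.47e+11 Pa
E = 0.5 * 1.47e+11 * (3.92e-10)^2
E = 1.129e-08 J/m


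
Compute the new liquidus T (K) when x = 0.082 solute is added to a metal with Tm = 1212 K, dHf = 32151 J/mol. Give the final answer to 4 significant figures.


dT = R*Tm^2*x / dHf
dT = 8.314 * 1212^2 * 0.082 / 32151
dT = 31.1483 K
T_new = 1212 - 31.1483 = 1181 K


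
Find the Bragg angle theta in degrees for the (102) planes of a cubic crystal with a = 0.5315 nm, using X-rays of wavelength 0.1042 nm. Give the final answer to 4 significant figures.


d = a / sqrt(h^2+k^2+l^2)
d = 0.5315 / sqrt(5) = 0.237694 nm
lambda = 2*d*sin(theta)  =>  sin(theta) = lambda / (2*d)
sin(theta) = 0.1042 / (2 * 0.237694) = 0.219189
theta = 12.66 deg


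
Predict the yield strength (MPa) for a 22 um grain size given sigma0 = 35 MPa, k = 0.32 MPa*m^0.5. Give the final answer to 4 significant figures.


sigma_y = sigma0 + k / sqrt(d)
d = 22 um = 2.2e-05 m
sigma_y = 35 + 0.32 / sqrt(2.2e-05)
sigma_y = 103.2 MPa


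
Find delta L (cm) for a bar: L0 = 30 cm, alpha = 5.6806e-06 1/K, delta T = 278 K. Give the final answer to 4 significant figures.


dL = L0 * alpha * dT
dL = 30 * 5.6806e-06 * 278
dL = 0.04738 cm


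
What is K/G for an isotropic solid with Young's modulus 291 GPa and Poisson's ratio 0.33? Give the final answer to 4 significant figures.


G = E / (2*(1+nu))
G = 291 / (2*(1+0.33)) = 109.398 GPa
K = E / (3*(1-2*nu))
K = 291 / (3*(1-2*0.33)) = 285.294 GPa
K/G = 285.294 / 109.398 = 2.608


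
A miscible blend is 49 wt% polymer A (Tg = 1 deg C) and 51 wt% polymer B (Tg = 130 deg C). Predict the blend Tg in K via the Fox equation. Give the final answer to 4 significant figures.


1/Tg = w1/Tg1 + w2/Tg2 (in Kelvin)
Tg1 = 274.15 K, Tg2 = 403.15 K
1/Tg = 0.49/274.15 + 0.51/403.15
Tg = 327.6 K


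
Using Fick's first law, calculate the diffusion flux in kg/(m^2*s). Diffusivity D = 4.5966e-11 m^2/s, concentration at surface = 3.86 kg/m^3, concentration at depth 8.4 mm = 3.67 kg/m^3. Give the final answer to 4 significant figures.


J = -D * (dC/dx) = D * (C1 - C2) / dx
J = 4.5966e-11 * (3.86 - 3.67) / 8.4e-03
J = 1.04e-09 kg/(m^2*s)


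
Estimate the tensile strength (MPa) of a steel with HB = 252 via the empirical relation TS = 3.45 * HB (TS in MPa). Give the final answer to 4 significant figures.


TS (MPa) = 3.45 * HB
TS = 3.45 * 252
TS = 869.4 MPa


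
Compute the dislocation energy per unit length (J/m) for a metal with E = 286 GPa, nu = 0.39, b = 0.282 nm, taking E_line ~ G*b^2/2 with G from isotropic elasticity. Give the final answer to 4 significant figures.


Step 1: G = E / (2*(1+nu))
G = 286 / (2*(1+0.39)) = 102.878 GPa = 1.02878e+11 Pa
Step 2: E_line = G*b^2/2
b = 0.282 nm = 2.82e-10 m
E_line = 0.5 * 1.02878e+11 * (2.82e-10)^2 = 4.091e-09 J/m


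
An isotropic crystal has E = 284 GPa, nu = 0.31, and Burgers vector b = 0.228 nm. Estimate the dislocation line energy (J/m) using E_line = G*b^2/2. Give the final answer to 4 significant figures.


Step 1: G = E / (2*(1+nu))
G = 284 / (2*(1+0.31)) = 108.397 GPa = 1.08397e+11 Pa
Step 2: E_line = G*b^2/2
b = 0.228 nm = 2.28e-10 m
E_line = 0.5 * 1.08397e+11 * (2.28e-10)^2 = 2.817e-09 J/m


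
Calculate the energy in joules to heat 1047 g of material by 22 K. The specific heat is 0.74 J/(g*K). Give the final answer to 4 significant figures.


Q = m * cp * dT
Q = 1047 * 0.74 * 22
Q = 17050 J


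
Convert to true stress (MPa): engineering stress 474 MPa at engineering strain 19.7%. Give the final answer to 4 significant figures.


sigma_true = sigma_eng * (1 + epsilon_eng)
sigma_true = 474 * (1 + 0.197)
sigma_true = 567.4 MPa


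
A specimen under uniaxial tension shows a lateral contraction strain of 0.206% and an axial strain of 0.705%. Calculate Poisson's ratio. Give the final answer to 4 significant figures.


nu = -epsilon_lat / epsilon_axial
Lateral strain is contraction (negative), so using magnitudes:
nu = 0.206 / 0.705
nu = 0.2922


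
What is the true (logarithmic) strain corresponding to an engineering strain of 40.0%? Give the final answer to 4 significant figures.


epsilon_true = ln(1 + epsilon_eng)
epsilon_true = ln(1 + 0.4)
epsilon_true = 0.3365


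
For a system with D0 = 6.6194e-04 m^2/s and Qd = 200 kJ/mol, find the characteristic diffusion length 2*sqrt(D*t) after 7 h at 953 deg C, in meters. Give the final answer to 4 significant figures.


Step 1: D = D0 * exp(-Qd/(R*T))
T = 1226.15 K
D = 6.6194e-04 * exp(-200e3 / (8.314 * 1226.15)) = 1.99712e-12 m^2/s
Step 2: L = 2*sqrt(D*t)
t = 7 h = 25200 s
L = 2*sqrt(1.99712e-12 * 25200) = 4.487e-04 m


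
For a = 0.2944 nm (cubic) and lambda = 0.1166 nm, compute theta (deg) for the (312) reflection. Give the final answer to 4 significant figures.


d = a / sqrt(h^2+k^2+l^2)
d = 0.2944 / sqrt(14) = 0.0786817 nm
lambda = 2*d*sin(theta)  =>  sin(theta) = lambda / (2*d)
sin(theta) = 0.1166 / (2 * 0.0786817) = 0.74096
theta = 47.81 deg


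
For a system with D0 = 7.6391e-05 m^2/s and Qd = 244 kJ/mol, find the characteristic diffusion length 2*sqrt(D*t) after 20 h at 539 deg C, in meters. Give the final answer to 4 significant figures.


Step 1: D = D0 * exp(-Qd/(R*T))
T = 812.15 K
D = 7.6391e-05 * exp(-244e3 / (8.314 * 812.15)) = 1.54615e-20 m^2/s
Step 2: L = 2*sqrt(D*t)
t = 20 h = 72000 s
L = 2*sqrt(1.54615e-20 * 72000) = 6.673e-08 m


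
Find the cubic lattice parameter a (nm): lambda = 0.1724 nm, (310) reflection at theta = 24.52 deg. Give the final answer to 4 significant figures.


d = lambda / (2*sin(theta))
d = 0.1724 / (2*sin(24.52 deg))
d = 0.207705 nm
a = d * sqrt(h^2+k^2+l^2) = 0.207705 * sqrt(10)
a = 0.6568 nm


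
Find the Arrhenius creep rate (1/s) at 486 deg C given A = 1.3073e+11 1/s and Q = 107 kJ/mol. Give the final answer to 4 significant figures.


rate = A * exp(-Q / (R*T))
T = 486 + 273.15 = 759.15 K
rate = 1.3073e+11 * exp(-107e3 / (8.314 * 759.15))
rate = 5673 1/s


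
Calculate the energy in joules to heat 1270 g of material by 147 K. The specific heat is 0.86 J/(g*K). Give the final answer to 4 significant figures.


Q = m * cp * dT
Q = 1270 * 0.86 * 147
Q = 160600 J


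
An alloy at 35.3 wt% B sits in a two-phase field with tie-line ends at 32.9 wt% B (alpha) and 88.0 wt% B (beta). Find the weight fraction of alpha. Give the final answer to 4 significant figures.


f_alpha = (C_beta - C0) / (C_beta - C_alpha)
f_alpha = (88.0 - 35.3) / (88.0 - 32.9)
f_alpha = 0.9564


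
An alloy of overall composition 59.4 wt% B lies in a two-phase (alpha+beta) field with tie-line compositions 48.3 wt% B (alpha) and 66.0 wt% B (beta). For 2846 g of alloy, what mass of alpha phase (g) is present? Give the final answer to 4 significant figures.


f_alpha = (C_beta - C0) / (C_beta - C_alpha)
f_alpha = (66.0 - 59.4) / (66.0 - 48.3) = 0.372881
m_alpha = f_alpha * m_total = 0.372881 * 2846 = 1061 g


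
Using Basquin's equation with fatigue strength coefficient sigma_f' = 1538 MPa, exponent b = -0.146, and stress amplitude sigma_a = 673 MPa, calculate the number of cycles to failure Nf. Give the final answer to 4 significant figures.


sigma_a = sigma_f' * (2*Nf)^b
2*Nf = (sigma_a / sigma_f')^(1/b)
2*Nf = (673 / 1538)^(1/-0.146)
2*Nf = 287.41
Nf = 143.7 cycles


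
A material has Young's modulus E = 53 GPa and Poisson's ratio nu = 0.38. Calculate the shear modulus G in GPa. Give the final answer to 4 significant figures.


G = E / (2*(1+nu))
G = 53 / (2*(1+0.38))
G = 19.2 GPa


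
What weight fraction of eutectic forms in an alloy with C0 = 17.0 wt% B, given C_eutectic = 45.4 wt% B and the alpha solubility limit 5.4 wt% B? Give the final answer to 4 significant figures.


f_primary = (C_e - C0) / (C_e - C_alpha_max)
f_primary = (45.4 - 17.0) / (45.4 - 5.4)
f_primary = 0.71
f_eutectic = 1 - 0.71 = 0.29


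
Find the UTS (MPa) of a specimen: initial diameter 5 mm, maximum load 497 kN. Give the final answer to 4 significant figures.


A0 = pi*(d/2)^2 = pi*(5/2)^2 = 19.635 mm^2
UTS = F_max / A0 = 497*1000 / 19.635
UTS = 25310 MPa


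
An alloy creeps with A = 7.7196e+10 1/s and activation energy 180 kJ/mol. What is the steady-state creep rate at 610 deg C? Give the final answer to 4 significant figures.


rate = A * exp(-Q / (R*T))
T = 610 + 273.15 = 883.15 K
rate = 7.7196e+10 * exp(-180e3 / (8.314 * 883.15))
rate = 1.742 1/s


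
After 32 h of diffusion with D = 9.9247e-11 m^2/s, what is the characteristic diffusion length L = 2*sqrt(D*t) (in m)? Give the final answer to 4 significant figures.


t = 32 hr = 115200 s
Diffusion length = 2*sqrt(D*t)
= 2*sqrt(9.9247e-11 * 115200)
= 6.763e-03 m


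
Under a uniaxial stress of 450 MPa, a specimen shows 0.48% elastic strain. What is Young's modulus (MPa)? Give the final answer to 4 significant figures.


E = sigma / epsilon
epsilon = 0.48% = 4.8e-03
E = 450 / 4.8e-03
E = 93750 MPa


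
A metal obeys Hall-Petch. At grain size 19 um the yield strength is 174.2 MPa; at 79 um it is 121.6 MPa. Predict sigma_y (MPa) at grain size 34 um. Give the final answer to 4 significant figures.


sigma_y = sigma0 + k / sqrt(d)
1/sqrt(d1) = 1/sqrt(1.9e-05) = 229.416;  1/sqrt(d2) = 112.509
k = (sigma1 - sigma2) / (1/sqrt(d1) - 1/sqrt(d2)) = (174.2 - 121.6) / (229.416 - 112.509) = 0.449931 MPa*m^0.5
sigma0 = sigma1 - k/sqrt(d1) = 174.2 - 0.449931*229.416 = 70.9789 MPa
sigma_y(d3) = 70.9789 + 0.449931 / sqrt(3.4e-05) = 148.1 MPa


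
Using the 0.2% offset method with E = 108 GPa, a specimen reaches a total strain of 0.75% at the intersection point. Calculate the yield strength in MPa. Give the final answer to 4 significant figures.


Offset strain = 0.002
Elastic strain at yield = total_strain - offset = 7.5e-03 - 0.002 = 5.5e-03
sigma_y = E * elastic_strain = 108000 * 5.5e-03
sigma_y = 594 MPa


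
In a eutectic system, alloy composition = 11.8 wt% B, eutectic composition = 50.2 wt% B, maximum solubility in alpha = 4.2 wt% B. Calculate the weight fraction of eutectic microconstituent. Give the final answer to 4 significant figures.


f_primary = (C_e - C0) / (C_e - C_alpha_max)
f_primary = (50.2 - 11.8) / (50.2 - 4.2)
f_primary = 0.834783
f_eutectic = 1 - 0.834783 = 0.1652


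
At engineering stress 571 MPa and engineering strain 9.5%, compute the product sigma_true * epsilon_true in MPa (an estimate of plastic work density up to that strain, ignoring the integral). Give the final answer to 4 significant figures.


sigma_true = sigma_eng * (1 + epsilon_eng)
sigma_true = 571 * (1 + 0.095) = 625.245 MPa
epsilon_true = ln(1 + epsilon_eng)
epsilon_true = ln(1 + 0.095) = 0.0907544
sigma_true * epsilon_true = 625.245 * 0.0907544 = 56.74 MPa


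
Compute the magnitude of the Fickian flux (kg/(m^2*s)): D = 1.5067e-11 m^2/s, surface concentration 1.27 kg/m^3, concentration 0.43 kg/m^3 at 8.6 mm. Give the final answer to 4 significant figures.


J = -D * (dC/dx) = D * (C1 - C2) / dx
J = 1.5067e-11 * (1.27 - 0.43) / 8.6e-03
J = 1.472e-09 kg/(m^2*s)


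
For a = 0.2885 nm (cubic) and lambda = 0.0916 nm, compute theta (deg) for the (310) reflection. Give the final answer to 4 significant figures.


d = a / sqrt(h^2+k^2+l^2)
d = 0.2885 / sqrt(10) = 0.0912317 nm
lambda = 2*d*sin(theta)  =>  sin(theta) = lambda / (2*d)
sin(theta) = 0.0916 / (2 * 0.0912317) = 0.502018
theta = 30.13 deg


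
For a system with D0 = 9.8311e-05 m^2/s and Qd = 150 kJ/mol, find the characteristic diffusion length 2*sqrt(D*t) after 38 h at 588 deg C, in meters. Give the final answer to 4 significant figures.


Step 1: D = D0 * exp(-Qd/(R*T))
T = 861.15 K
D = 9.8311e-05 * exp(-150e3 / (8.314 * 861.15)) = 7.82974e-14 m^2/s
Step 2: L = 2*sqrt(D*t)
t = 38 h = 136800 s
L = 2*sqrt(7.82974e-14 * 136800) = 2.07e-04 m


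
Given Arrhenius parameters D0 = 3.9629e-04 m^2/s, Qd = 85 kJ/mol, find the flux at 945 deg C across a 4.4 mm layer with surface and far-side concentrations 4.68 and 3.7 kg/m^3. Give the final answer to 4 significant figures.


Step 1: D = D0 * exp(-Qd/(R*T))
T = 945 + 273.15 = 1218.15 K
D = 3.9629e-04 * exp(-85e3 / (8.314 * 1218.15)) = 8.97544e-08 m^2/s
Step 2: J = D * (C1 - C2) / dx
J = 8.97544e-08 * (4.68 - 3.7) / 4.4e-03
J = 1.999e-05 kg/(m^2*s)


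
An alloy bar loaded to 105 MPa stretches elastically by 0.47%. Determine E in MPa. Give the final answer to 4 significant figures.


E = sigma / epsilon
epsilon = 0.47% = 4.7e-03
E = 105 / 4.7e-03
E = 22340 MPa


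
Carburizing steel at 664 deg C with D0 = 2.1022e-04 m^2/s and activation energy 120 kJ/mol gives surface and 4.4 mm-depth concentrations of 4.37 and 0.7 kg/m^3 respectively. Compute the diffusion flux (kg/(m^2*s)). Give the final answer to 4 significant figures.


Step 1: D = D0 * exp(-Qd/(R*T))
T = 664 + 273.15 = 937.15 K
D = 2.1022e-04 * exp(-120e3 / (8.314 * 937.15)) = 4.30429e-11 m^2/s
Step 2: J = D * (C1 - C2) / dx
J = 4.30429e-11 * (4.37 - 0.7) / 4.4e-03
J = 3.59e-08 kg/(m^2*s)


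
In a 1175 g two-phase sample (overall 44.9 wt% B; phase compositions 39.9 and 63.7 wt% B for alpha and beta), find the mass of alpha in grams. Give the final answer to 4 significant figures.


f_alpha = (C_beta - C0) / (C_beta - C_alpha)
f_alpha = (63.7 - 44.9) / (63.7 - 39.9) = 0.789916
m_alpha = f_alpha * m_total = 0.789916 * 1175 = 928.2 g


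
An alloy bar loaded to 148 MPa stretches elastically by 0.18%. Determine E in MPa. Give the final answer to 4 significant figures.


E = sigma / epsilon
epsilon = 0.18% = 1.8e-03
E = 148 / 1.8e-03
E = 82220 MPa


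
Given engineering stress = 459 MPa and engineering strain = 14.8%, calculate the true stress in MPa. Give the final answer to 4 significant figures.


sigma_true = sigma_eng * (1 + epsilon_eng)
sigma_true = 459 * (1 + 0.148)
sigma_true = 526.9 MPa


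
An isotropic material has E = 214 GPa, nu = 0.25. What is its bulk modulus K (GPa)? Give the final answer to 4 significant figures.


K = E / (3*(1-2*nu))
K = 214 / (3*(1-2*0.25))
K = 142.7 GPa


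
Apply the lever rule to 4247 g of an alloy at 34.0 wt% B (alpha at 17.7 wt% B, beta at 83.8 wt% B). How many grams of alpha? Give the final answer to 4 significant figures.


f_alpha = (C_beta - C0) / (C_beta - C_alpha)
f_alpha = (83.8 - 34.0) / (83.8 - 17.7) = 0.753404
m_alpha = f_alpha * m_total = 0.753404 * 4247 = 3200 g


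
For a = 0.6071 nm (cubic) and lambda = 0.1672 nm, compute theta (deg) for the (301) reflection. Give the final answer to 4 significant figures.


d = a / sqrt(h^2+k^2+l^2)
d = 0.6071 / sqrt(10) = 0.191982 nm
lambda = 2*d*sin(theta)  =>  sin(theta) = lambda / (2*d)
sin(theta) = 0.1672 / (2 * 0.191982) = 0.435458
theta = 25.81 deg


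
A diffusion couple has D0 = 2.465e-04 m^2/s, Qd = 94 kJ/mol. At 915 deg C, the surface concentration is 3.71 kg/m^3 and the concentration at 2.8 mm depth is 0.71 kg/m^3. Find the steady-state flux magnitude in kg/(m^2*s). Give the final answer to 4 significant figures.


Step 1: D = D0 * exp(-Qd/(R*T))
T = 915 + 273.15 = 1188.15 K
D = 2.465e-04 * exp(-94e3 / (8.314 * 1188.15)) = 1.81612e-08 m^2/s
Step 2: J = D * (C1 - C2) / dx
J = 1.81612e-08 * (3.71 - 0.71) / 2.8e-03
J = 1.946e-05 kg/(m^2*s)


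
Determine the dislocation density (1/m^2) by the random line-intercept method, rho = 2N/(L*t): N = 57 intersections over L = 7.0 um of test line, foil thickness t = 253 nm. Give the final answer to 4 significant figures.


rho = 2N / (L * t)
L = 7.0 um = 7e-06 m, t = 253 nm = 2.53e-07 m
rho = 2 * 57 / (7e-06 * 2.53e-07)
rho = 6.437e+13 1/m^2


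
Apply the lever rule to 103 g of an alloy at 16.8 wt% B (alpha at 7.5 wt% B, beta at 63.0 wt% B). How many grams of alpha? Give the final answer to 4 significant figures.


f_alpha = (C_beta - C0) / (C_beta - C_alpha)
f_alpha = (63.0 - 16.8) / (63.0 - 7.5) = 0.832432
m_alpha = f_alpha * m_total = 0.832432 * 103 = 85.74 g


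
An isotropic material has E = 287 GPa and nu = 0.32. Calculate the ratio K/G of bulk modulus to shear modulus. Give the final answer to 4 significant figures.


G = E / (2*(1+nu))
G = 287 / (2*(1+0.32)) = 108.712 GPa
K = E / (3*(1-2*nu))
K = 287 / (3*(1-2*0.32)) = 265.741 GPa
K/G = 265.741 / 108.712 = 2.444


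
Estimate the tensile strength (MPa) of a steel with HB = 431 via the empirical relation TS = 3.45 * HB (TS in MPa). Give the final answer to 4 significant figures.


TS (MPa) = 3.45 * HB
TS = 3.45 * 431
TS = 1487 MPa


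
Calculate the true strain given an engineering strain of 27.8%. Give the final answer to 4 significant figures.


epsilon_true = ln(1 + epsilon_eng)
epsilon_true = ln(1 + 0.278)
epsilon_true = 0.2453


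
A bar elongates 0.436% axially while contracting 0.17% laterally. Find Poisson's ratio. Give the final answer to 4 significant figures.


nu = -epsilon_lat / epsilon_axial
Lateral strain is contraction (negative), so using magnitudes:
nu = 0.17 / 0.436
nu = 0.3899


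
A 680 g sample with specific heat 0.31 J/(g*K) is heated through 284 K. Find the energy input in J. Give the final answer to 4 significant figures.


Q = m * cp * dT
Q = 680 * 0.31 * 284
Q = 59870 J


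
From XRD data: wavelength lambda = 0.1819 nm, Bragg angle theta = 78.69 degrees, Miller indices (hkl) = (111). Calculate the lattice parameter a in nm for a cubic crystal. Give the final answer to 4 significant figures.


d = lambda / (2*sin(theta))
d = 0.1819 / (2*sin(78.69 deg))
d = 0.0927512 nm
a = d * sqrt(h^2+k^2+l^2) = 0.0927512 * sqrt(3)
a = 0.1606 nm


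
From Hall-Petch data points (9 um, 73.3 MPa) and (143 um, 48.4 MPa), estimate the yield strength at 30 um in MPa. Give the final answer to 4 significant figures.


sigma_y = sigma0 + k / sqrt(d)
1/sqrt(d1) = 1/sqrt(9e-06) = 333.333;  1/sqrt(d2) = 83.6242
k = (sigma1 - sigma2) / (1/sqrt(d1) - 1/sqrt(d2)) = (73.3 - 48.4) / (333.333 - 83.6242) = 0.099716 MPa*m^0.5
sigma0 = sigma1 - k/sqrt(d1) = 73.3 - 0.099716*333.333 = 40.0613 MPa
sigma_y(d3) = 40.0613 + 0.099716 / sqrt(3e-05) = 58.27 MPa


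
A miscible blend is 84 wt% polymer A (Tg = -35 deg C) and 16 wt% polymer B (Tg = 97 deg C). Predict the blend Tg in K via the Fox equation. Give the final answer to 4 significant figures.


1/Tg = w1/Tg1 + w2/Tg2 (in Kelvin)
Tg1 = 238.15 K, Tg2 = 370.15 K
1/Tg = 0.84/238.15 + 0.16/370.15
Tg = 252.6 K


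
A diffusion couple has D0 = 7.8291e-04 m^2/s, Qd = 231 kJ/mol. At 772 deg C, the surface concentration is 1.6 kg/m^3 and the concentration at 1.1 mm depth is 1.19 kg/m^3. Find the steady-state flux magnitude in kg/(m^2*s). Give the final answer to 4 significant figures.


Step 1: D = D0 * exp(-Qd/(R*T))
T = 772 + 273.15 = 1045.15 K
D = 7.8291e-04 * exp(-231e3 / (8.314 * 1045.15)) = 2.23022e-15 m^2/s
Step 2: J = D * (C1 - C2) / dx
J = 2.23022e-15 * (1.6 - 1.19) / 1.1e-03
J = 8.313e-13 kg/(m^2*s)


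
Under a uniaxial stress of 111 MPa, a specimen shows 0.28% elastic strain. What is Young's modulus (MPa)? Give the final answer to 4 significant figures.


E = sigma / epsilon
epsilon = 0.28% = 2.8e-03
E = 111 / 2.8e-03
E = 39640 MPa


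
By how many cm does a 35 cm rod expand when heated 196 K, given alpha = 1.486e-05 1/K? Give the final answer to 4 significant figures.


dL = L0 * alpha * dT
dL = 35 * 1.486e-05 * 196
dL = 0.1019 cm


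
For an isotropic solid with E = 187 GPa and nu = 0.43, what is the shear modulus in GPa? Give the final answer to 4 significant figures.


G = E / (2*(1+nu))
G = 187 / (2*(1+0.43))
G = 65.38 GPa


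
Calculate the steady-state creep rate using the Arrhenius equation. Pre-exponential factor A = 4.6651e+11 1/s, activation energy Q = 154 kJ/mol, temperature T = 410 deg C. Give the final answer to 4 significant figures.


rate = A * exp(-Q / (R*T))
T = 410 + 273.15 = 683.15 K
rate = 4.6651e+11 * exp(-154e3 / (8.314 * 683.15))
rate = 0.7823 1/s


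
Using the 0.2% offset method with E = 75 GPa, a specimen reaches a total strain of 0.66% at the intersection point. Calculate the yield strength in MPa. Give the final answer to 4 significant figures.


Offset strain = 0.002
Elastic strain at yield = total_strain - offset = 6.6e-03 - 0.002 = 4.6e-03
sigma_y = E * elastic_strain = 75000 * 4.6e-03
sigma_y = 345 MPa


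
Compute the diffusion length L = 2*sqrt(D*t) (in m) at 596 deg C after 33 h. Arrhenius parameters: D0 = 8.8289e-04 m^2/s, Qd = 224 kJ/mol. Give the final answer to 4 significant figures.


Step 1: D = D0 * exp(-Qd/(R*T))
T = 869.15 K
D = 8.8289e-04 * exp(-224e3 / (8.314 * 869.15)) = 3.04333e-17 m^2/s
Step 2: L = 2*sqrt(D*t)
t = 33 h = 118800 s
L = 2*sqrt(3.04333e-17 * 118800) = 3.803e-06 m


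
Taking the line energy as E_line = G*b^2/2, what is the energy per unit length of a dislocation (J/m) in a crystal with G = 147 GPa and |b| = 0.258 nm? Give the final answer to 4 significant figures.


E = G*b^2/2
b = 0.258 nm = 2.58e-10 m
G = 147 GPa = 1.47e+11 Pa
E = 0.5 * 1.47e+11 * (2.58e-10)^2
E = 4.892e-09 J/m


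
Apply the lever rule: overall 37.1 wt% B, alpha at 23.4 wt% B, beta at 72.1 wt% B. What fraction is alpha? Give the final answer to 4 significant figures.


f_alpha = (C_beta - C0) / (C_beta - C_alpha)
f_alpha = (72.1 - 37.1) / (72.1 - 23.4)
f_alpha = 0.7187


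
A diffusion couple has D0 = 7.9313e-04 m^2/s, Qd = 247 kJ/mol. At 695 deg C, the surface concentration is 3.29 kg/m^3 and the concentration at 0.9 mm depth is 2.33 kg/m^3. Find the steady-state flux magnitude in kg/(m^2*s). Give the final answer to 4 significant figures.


Step 1: D = D0 * exp(-Qd/(R*T))
T = 695 + 273.15 = 968.15 K
D = 7.9313e-04 * exp(-247e3 / (8.314 * 968.15)) = 3.73647e-17 m^2/s
Step 2: J = D * (C1 - C2) / dx
J = 3.73647e-17 * (3.29 - 2.33) / 9e-04
J = 3.986e-14 kg/(m^2*s)


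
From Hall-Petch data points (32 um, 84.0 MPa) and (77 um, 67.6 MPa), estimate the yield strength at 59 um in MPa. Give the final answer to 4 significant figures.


sigma_y = sigma0 + k / sqrt(d)
1/sqrt(d1) = 1/sqrt(3.2e-05) = 176.777;  1/sqrt(d2) = 113.961
k = (sigma1 - sigma2) / (1/sqrt(d1) - 1/sqrt(d2)) = (84.0 - 67.6) / (176.777 - 113.961) = 0.261079 MPa*m^0.5
sigma0 = sigma1 - k/sqrt(d1) = 84.0 - 0.261079*176.777 = 37.8472 MPa
sigma_y(d3) = 37.8472 + 0.261079 / sqrt(5.9e-05) = 71.84 MPa


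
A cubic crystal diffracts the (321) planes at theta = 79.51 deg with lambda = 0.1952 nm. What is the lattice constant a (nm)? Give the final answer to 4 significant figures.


d = lambda / (2*sin(theta))
d = 0.1952 / (2*sin(79.51 deg))
d = 0.0992589 nm
a = d * sqrt(h^2+k^2+l^2) = 0.0992589 * sqrt(14)
a = 0.3714 nm


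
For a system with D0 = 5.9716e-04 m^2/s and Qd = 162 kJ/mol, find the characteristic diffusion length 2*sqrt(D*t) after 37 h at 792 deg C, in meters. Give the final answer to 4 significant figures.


Step 1: D = D0 * exp(-Qd/(R*T))
T = 1065.15 K
D = 5.9716e-04 * exp(-162e3 / (8.314 * 1065.15)) = 6.78222e-12 m^2/s
Step 2: L = 2*sqrt(D*t)
t = 37 h = 133200 s
L = 2*sqrt(6.78222e-12 * 133200) = 1.901e-03 m


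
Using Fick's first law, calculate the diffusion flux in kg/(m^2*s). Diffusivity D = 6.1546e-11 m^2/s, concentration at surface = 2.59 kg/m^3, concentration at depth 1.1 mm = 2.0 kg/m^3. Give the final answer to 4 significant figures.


J = -D * (dC/dx) = D * (C1 - C2) / dx
J = 6.1546e-11 * (2.59 - 2.0) / 1.1e-03
J = 3.301e-08 kg/(m^2*s)


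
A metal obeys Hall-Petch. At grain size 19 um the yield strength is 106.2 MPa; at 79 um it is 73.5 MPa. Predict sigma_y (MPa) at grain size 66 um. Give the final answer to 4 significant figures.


sigma_y = sigma0 + k / sqrt(d)
1/sqrt(d1) = 1/sqrt(1.9e-05) = 229.416;  1/sqrt(d2) = 112.509
k = (sigma1 - sigma2) / (1/sqrt(d1) - 1/sqrt(d2)) = (106.2 - 73.5) / (229.416 - 112.509) = 0.27971 MPa*m^0.5
sigma0 = sigma1 - k/sqrt(d1) = 106.2 - 0.27971*229.416 = 42.0302 MPa
sigma_y(d3) = 42.0302 + 0.27971 / sqrt(6.6e-05) = 76.46 MPa


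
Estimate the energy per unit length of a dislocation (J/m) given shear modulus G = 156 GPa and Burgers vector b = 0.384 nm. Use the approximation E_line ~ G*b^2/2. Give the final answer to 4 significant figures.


E = G*b^2/2
b = 0.384 nm = 3.84e-10 m
G = 156 GPa = 1.56e+11 Pa
E = 0.5 * 1.56e+11 * (3.84e-10)^2
E = 1.15e-08 J/m


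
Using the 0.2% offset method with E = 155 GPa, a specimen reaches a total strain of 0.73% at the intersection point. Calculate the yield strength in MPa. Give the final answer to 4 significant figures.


Offset strain = 0.002
Elastic strain at yield = total_strain - offset = 7.3e-03 - 0.002 = 5.3e-03
sigma_y = E * elastic_strain = 155000 * 5.3e-03
sigma_y = 821.5 MPa


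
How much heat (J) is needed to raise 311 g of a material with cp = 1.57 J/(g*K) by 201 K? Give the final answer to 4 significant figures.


Q = m * cp * dT
Q = 311 * 1.57 * 201
Q = 98140 J


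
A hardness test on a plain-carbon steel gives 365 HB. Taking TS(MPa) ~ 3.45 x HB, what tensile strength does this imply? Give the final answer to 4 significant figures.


TS (MPa) = 3.45 * HB
TS = 3.45 * 365
TS = 1259 MPa


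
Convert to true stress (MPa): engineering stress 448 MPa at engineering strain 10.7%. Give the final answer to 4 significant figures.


sigma_true = sigma_eng * (1 + epsilon_eng)
sigma_true = 448 * (1 + 0.107)
sigma_true = 495.9 MPa


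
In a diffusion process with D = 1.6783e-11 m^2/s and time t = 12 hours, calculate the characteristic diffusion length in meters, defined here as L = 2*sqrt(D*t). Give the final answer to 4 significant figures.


t = 12 hr = 43200 s
Diffusion length = 2*sqrt(D*t)
= 2*sqrt(1.6783e-11 * 43200)
= 1.703e-03 m


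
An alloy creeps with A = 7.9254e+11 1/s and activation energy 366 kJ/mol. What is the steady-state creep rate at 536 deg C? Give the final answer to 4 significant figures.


rate = A * exp(-Q / (R*T))
T = 536 + 273.15 = 809.15 K
rate = 7.9254e+11 * exp(-366e3 / (8.314 * 809.15))
rate = 1.867e-12 1/s


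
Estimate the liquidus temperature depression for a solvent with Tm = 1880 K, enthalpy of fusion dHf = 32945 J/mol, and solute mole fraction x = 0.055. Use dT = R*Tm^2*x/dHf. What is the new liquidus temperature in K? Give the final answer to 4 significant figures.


dT = R*Tm^2*x / dHf
dT = 8.314 * 1880^2 * 0.055 / 32945
dT = 49.0568 K
T_new = 1880 - 49.0568 = 1831 K


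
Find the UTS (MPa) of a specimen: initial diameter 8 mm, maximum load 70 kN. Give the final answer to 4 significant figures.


A0 = pi*(d/2)^2 = pi*(8/2)^2 = 50.2655 mm^2
UTS = F_max / A0 = 70*1000 / 50.2655
UTS = 1393 MPa


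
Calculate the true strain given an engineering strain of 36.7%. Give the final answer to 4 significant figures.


epsilon_true = ln(1 + epsilon_eng)
epsilon_true = ln(1 + 0.367)
epsilon_true = 0.3126


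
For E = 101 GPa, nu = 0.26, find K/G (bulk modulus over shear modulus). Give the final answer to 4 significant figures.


G = E / (2*(1+nu))
G = 101 / (2*(1+0.26)) = 40.0794 GPa
K = E / (3*(1-2*nu))
K = 101 / (3*(1-2*0.26)) = 70.1389 GPa
K/G = 70.1389 / 40.0794 = 1.75


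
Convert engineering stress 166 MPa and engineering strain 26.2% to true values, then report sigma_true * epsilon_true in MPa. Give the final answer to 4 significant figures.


sigma_true = sigma_eng * (1 + epsilon_eng)
sigma_true = 166 * (1 + 0.262) = 209.492 MPa
epsilon_true = ln(1 + epsilon_eng)
epsilon_true = ln(1 + 0.262) = 0.232698
sigma_true * epsilon_true = 209.492 * 0.232698 = 48.75 MPa


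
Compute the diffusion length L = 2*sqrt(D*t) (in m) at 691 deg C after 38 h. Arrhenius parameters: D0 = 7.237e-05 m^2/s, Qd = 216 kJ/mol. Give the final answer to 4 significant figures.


Step 1: D = D0 * exp(-Qd/(R*T))
T = 964.15 K
D = 7.237e-05 * exp(-216e3 / (8.314 * 964.15)) = 1.43526e-16 m^2/s
Step 2: L = 2*sqrt(D*t)
t = 38 h = 136800 s
L = 2*sqrt(1.43526e-16 * 136800) = 8.862e-06 m


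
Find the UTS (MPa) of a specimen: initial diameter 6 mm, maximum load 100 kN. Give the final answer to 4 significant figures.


A0 = pi*(d/2)^2 = pi*(6/2)^2 = 28.2743 mm^2
UTS = F_max / A0 = 100*1000 / 28.2743
UTS = 3537 MPa


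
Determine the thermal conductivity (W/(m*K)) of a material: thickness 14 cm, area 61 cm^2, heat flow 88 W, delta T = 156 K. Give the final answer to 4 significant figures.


k = Q*L / (A*dT)
L = 0.14 m, A = 6.1e-03 m^2
k = 88 * 0.14 / (6.1e-03 * 156)
k = 12.95 W/(m*K)
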